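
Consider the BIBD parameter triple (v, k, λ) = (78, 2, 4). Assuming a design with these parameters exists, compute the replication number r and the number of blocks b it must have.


Any 2-(v, k, λ) BIBD satisfies two necessary conditions:
  (i)  Each point sits in r blocks, and counting incidences through any fixed point gives r(k − 1) = λ(v − 1), so r = λ(v − 1)/(k − 1).
  (ii) Total incidences bk = vr, so b = vr/k.
Step 1: r = λ(v − 1)/(k − 1) = 4·(78 − 1)/(2 − 1) = 4·77/1 = 308/1 = 308.
Step 2: b = vr/k = 78·308/2 = 24024/2 = 12012.
Check integrality: r = 308 ∈ Z ✓, b = 12012 ∈ Z ✓.
(These identities are necessary conditions: they determine r and b for any design with these parameters, but do not by themselves prove that one exists.)

r = 308, b = 12012.


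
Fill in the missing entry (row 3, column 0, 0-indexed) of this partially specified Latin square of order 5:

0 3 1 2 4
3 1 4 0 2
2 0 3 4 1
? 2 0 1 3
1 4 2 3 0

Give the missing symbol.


Row 3 contains symbols [0, 1, 2, 3] — missing [4].
Column 0 contains symbols [0, 1, 2, 3] — missing [4].
The missing symbol must appear in both missing sets; intersection = [4].
Therefore the hidden value is 4.

Missing value = 4.


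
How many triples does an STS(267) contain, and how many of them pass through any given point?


An STS(v) is a 2-(v, 3, 1) BIBD: block size k = 3, λ = 1.
Replication: r(k − 1) = λ(v − 1) ⇒ r·2 = 267 − 1 = 266 ⇒ r = 133.
Block count: b = v(v − 1)/6 = 267·266/6 = 71022/6 = 11837.

r = 133, b = 11837.


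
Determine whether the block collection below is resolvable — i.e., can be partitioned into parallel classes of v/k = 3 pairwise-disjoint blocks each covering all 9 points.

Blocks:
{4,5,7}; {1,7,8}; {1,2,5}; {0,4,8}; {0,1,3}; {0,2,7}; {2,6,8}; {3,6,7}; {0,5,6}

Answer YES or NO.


v = 9, block size k = 3, number of blocks = 9.
For resolvability, blocks must partition into parallel classes of size v/k = 3.
Total blocks must therefore be a multiple of 3: 9 = 3·3 + 0 ⇒ divisible ✓.
Consider block {1,7,8}. The only other block(s) in the collection disjoint from it are {0,5,6} — just 1 block(s). Any parallel class containing {1,7,8} would need 2 other blocks each disjoint from it, so no parallel class of size 3 can contain {1,7,8}.
Since every block must belong to some parallel class in a resolution, the collection cannot be partitioned into parallel classes.
Resolvable? NO.

NO


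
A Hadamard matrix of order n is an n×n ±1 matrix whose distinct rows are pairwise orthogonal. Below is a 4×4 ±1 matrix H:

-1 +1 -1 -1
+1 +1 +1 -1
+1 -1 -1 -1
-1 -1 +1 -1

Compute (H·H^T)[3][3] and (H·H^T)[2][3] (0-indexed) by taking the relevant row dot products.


Row 2 of H: [1, -1, -1, -1].
Row 3 of H: [-1, -1, 1, -1].
(H·H^T)[3][3] = Σ_j H[3][j]·H[3][j] = (-1)² + (-1)² + (1)² + (-1)² = 1 + 1 + 1 + 1 = 4.
(H·H^T)[2][3] = Σ_j H[2][j]·H[3][j] = (1)·(-1) + (-1)·(-1) + (-1)·(1) + (-1)·(-1) = -1 + 1 + -1 + 1 = 0.
So rows 2 and 3 are orthogonal; the diagonal entry equals n = 4.

(3,3) entry = 4; (2,3) entry = 0.


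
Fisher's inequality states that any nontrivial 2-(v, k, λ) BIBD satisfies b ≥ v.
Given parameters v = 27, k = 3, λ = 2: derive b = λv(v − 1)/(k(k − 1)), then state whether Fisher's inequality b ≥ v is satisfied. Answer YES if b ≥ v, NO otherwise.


r = λ(v − 1)/(k − 1) = 2·26/2 = 26.
b = vr/k = 27·26/3 = 234.
Fisher's inequality: b ≥ v ⇔ 234 ≥ 27? YES.

YES


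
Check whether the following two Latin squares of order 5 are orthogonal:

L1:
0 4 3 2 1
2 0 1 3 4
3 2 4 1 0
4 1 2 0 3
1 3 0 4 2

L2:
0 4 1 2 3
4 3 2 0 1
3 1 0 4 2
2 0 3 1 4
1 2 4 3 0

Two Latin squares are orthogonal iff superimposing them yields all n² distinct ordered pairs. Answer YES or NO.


Form the n² = 25 superimposed pairs (L1[i][j], L2[i][j]), row by row (rows and columns indexed from 0):
row 0: (0,0) (4,4) (3,1) (2,2) (1,3)
row 1: (2,4) (0,3) (1,2) (3,0) (4,1)
row 2: (3,3) (2,1) (4,0) (1,4) (0,2)
row 3: (4,2) (1,0) (2,3) (0,1) (3,4)
row 4: (1,1) (3,2) (0,4) (4,3) (2,0)
Orthogonality requires all 25 pairs distinct.
Check by first coordinate: for each symbol s of L1, list the L2 entries in the n cells where L1 = s; they must all differ.
  L1 = 0: L2 entries (in reading order) 0, 3, 2, 1, 4 — all 5 distinct ✓
  L1 = 1: L2 entries (in reading order) 3, 2, 4, 0, 1 — all 5 distinct ✓
  L1 = 2: L2 entries (in reading order) 2, 4, 1, 3, 0 — all 5 distinct ✓
  L1 = 3: L2 entries (in reading order) 1, 0, 3, 4, 2 — all 5 distinct ✓
  L1 = 4: L2 entries (in reading order) 4, 1, 0, 2, 3 — all 5 distinct ✓
Every symbol of L1 meets every symbol of L2 exactly once, so all 25 pairs are distinct (25 of 25).
Conclusion: YES.

YES


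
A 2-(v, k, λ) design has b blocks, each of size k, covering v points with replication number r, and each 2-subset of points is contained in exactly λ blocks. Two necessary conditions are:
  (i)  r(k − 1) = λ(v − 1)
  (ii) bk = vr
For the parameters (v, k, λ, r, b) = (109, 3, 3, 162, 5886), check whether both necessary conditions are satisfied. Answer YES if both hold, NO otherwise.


Condition (i): r(k − 1) = 162·2 = 324; λ(v − 1) = 3·108 = 324. Match? YES.
Condition (ii): bk = 5886·3 = 17658; vr = 109·162 = 17658. Match? YES.
Both conditions hold? YES.

YES


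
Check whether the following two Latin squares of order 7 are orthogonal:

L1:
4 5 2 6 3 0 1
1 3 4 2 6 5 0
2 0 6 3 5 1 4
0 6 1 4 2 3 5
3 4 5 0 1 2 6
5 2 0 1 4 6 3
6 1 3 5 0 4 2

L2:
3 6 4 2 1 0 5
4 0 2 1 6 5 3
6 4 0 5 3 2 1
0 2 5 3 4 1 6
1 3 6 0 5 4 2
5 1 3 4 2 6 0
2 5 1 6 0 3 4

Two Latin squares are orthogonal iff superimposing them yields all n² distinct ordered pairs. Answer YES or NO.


Form the n² = 49 superimposed pairs (L1[i][j], L2[i][j]), row by row (rows and columns indexed from 0):
row 0: (4,3) (5,6) (2,4) (6,2) (3,1) (0,0) (1,5)
row 1: (1,4) (3,0) (4,2) (2,1) (6,6) (5,5) (0,3)
row 2: (2,6) (0,4) (6,0) (3,5) (5,3) (1,2) (4,1)
row 3: (0,0) (6,2) (1,5) (4,3) (2,4) (3,1) (5,6)
row 4: (3,1) (4,3) (5,6) (0,0) (1,5) (2,4) (6,2)
row 5: (5,5) (2,1) (0,3) (1,4) (4,2) (6,6) (3,0)
row 6: (6,2) (1,5) (3,1) (5,6) (0,0) (4,3) (2,4)
Orthogonality requires all 49 pairs distinct.
But the pair (0,0) repeats: cell (0,5) has L1 = 0, L2 = 0, and cell (3,0) has L1 = 0, L2 = 0.
A repeated pair means some other pair never occurs (only 21 distinct pairs out of 49), so the squares are not orthogonal.
Conclusion: NO.

NO


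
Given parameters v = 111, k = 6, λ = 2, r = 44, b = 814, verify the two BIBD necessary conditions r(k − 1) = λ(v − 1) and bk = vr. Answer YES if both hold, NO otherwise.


Condition (i): r(k − 1) = 44·5 = 220; λ(v − 1) = 2·110 = 220. Match? YES.
Condition (ii): bk = 814·6 = 4884; vr = 111·44 = 4884. Match? YES.
Both conditions hold? YES.

YES


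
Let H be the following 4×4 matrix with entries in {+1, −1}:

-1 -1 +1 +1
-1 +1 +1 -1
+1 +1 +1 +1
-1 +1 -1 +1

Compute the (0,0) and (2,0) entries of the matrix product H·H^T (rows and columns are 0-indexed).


Row 0 of H: [-1, -1, 1, 1].
Row 2 of H: [1, 1, 1, 1].
(H·H^T)[0][0] = Σ_j H[0][j]·H[0][j] = (-1)² + (-1)² + (1)² + (1)² = 1 + 1 + 1 + 1 = 4.
(H·H^T)[2][0] = Σ_j H[2][j]·H[0][j] = (1)·(-1) + (1)·(-1) + (1)·(1) + (1)·(1) = -1 + -1 + 1 + 1 = 0.
So rows 2 and 0 are orthogonal; the diagonal entry equals n = 4.

(0,0) entry = 4; (2,0) entry = 0.


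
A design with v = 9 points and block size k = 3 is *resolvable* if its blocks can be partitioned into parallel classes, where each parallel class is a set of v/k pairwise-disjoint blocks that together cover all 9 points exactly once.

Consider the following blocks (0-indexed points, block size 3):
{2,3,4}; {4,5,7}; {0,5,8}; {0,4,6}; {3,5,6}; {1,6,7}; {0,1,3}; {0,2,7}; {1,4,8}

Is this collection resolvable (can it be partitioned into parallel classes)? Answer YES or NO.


v = 9, block size k = 3, number of blocks = 9.
For resolvability, blocks must partition into parallel classes of size v/k = 3.
Total blocks must therefore be a multiple of 3: 9 = 3·3 + 0 ⇒ divisible ✓.
Consider block {4,5,7}. The only other block(s) in the collection disjoint from it are {0,1,3} — just 1 block(s). Any parallel class containing {4,5,7} would need 2 other blocks each disjoint from it, so no parallel class of size 3 can contain {4,5,7}.
Since every block must belong to some parallel class in a resolution, the collection cannot be partitioned into parallel classes.
Resolvable? NO.

NO


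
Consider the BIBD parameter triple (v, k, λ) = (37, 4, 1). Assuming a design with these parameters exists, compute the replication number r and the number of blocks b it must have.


Any 2-(v, k, λ) BIBD satisfies two necessary conditions:
  (i)  Each point sits in r blocks, and counting incidences through any fixed point gives r(k − 1) = λ(v − 1), so r = λ(v − 1)/(k − 1).
  (ii) Total incidences bk = vr, so b = vr/k.
Step 1: r = λ(v − 1)/(k − 1) = 1·(37 − 1)/(4 − 1) = 1·36/3 = 36/3 = 12.
Step 2: b = vr/k = 37·12/4 = 444/4 = 111.
Check integrality: r = 12 ∈ Z ✓, b = 111 ∈ Z ✓.
(These identities are necessary conditions: they determine r and b for any design with these parameters, but do not by themselves prove that one exists.)

r = 12, b = 111.


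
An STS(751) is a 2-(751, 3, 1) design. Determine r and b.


An STS(v) is a 2-(v, 3, 1) BIBD: block size k = 3, λ = 1.
Replication: r(k − 1) = λ(v − 1) ⇒ r·2 = 751 − 1 = 750 ⇒ r = 375.
Block count: bk = vr ⇒ b·3 = 751·375 = 281625 ⇒ b = 93875.
(Check via b = v(v − 1)/6 = 751·750/6 = 563250/6 = 93875.)

r = 375, b = 93875.


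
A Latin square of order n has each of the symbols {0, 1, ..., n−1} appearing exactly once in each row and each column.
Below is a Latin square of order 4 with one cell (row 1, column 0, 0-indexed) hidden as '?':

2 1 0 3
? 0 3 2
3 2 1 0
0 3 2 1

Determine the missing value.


Row 1 contains symbols [0, 2, 3] — missing [1].
Column 0 contains symbols [0, 2, 3] — missing [1].
The missing symbol must appear in both missing sets; intersection = [1].
Therefore the hidden value is 1.

Missing value = 1.


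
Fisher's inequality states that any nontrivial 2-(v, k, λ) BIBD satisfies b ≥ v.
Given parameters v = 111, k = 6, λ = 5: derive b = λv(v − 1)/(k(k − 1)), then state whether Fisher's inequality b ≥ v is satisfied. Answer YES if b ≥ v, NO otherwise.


r = λ(v − 1)/(k − 1) = 5·110/5 = 110.
b = vr/k = 111·110/6 = 2035.
Fisher's inequality: b ≥ v ⇔ 2035 ≥ 111? YES.

YES


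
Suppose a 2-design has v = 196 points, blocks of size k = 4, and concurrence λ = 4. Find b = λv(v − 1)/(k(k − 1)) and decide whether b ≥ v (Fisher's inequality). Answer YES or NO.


b = λv(v − 1)/(k(k − 1)) = 4·196·195/(4·3) = 152880/12 = 12740.
Compare with v = 196: b ≥ v, so Fisher's inequality holds.

YES


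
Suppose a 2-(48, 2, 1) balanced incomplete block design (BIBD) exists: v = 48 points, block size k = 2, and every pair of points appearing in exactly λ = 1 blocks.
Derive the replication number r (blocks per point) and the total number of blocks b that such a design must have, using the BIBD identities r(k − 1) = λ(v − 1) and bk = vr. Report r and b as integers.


Any 2-(v, k, λ) BIBD satisfies two necessary conditions:
  (i)  Each point sits in r blocks, and counting incidences through any fixed point gives r(k − 1) = λ(v − 1), so r = λ(v − 1)/(k − 1).
  (ii) Total incidences bk = vr, so b = vr/k.
Step 1: r = λ(v − 1)/(k − 1) = 1·(48 − 1)/(2 − 1) = 1·47/1 = 47/1 = 47.
Step 2: b = vr/k = 48·47/2 = 2256/2 = 1128.
Check integrality: r = 47 ∈ Z ✓, b = 1128 ∈ Z ✓.
(These identities are necessary conditions: they determine r and b for any design with these parameters, but do not by themselves prove that one exists.)

r = 47, b = 1128.


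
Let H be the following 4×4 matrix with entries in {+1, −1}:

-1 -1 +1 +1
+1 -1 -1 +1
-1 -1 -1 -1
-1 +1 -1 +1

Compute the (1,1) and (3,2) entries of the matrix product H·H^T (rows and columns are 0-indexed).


Row 1 of H: [1, -1, -1, 1].
Row 2 of H: [-1, -1, -1, -1].
Row 3 of H: [-1, 1, -1, 1].
(H·H^T)[1][1] = Σ_j H[1][j]·H[1][j] = (1)² + (-1)² + (-1)² + (1)² = 1 + 1 + 1 + 1 = 4.
(H·H^T)[3][2] = Σ_j H[3][j]·H[2][j] = (-1)·(-1) + (1)·(-1) + (-1)·(-1) + (1)·(-1) = 1 + -1 + 1 + -1 = 0.
So rows 3 and 2 are orthogonal; the diagonal entry equals n = 4.

(1,1) entry = 4; (3,2) entry = 0.


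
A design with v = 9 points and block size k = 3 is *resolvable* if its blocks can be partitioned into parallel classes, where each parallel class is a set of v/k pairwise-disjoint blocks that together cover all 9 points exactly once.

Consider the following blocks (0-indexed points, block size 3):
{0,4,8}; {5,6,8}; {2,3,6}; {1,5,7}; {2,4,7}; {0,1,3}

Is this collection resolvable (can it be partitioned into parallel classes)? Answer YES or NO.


v = 9, block size k = 3, number of blocks = 6.
For resolvability, blocks must partition into parallel classes of size v/k = 3.
Total blocks must therefore be a multiple of 3: 6 = 3·2 + 0 ⇒ divisible ✓.
Greedy packing gives 2 candidate class(es). Each should be a full parallel class (size 3, covers all 9 points).
  Class 1 (3 blocks): {0,4,8}; {2,3,6}; {1,5,7}. Points covered: [0, 1, 2, 3, 4, 5, 6, 7, 8].
  Class 2 (3 blocks): {5,6,8}; {2,4,7}; {0,1,3}. Points covered: [0, 1, 2, 3, 4, 5, 6, 7, 8].
All classes full (size 3)? YES. All classes cover every point? YES.
Resolvable? YES.

YES


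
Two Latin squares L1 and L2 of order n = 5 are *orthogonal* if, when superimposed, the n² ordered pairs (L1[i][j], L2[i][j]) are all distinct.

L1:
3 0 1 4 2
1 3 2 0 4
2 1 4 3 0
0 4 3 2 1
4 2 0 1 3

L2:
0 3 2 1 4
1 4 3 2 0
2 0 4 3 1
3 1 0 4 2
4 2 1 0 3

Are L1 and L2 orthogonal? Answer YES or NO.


Form the n² = 25 superimposed pairs (L1[i][j], L2[i][j]), row by row (rows and columns indexed from 0):
row 0: (3,0) (0,3) (1,2) (4,1) (2,4)
row 1: (1,1) (3,4) (2,3) (0,2) (4,0)
row 2: (2,2) (1,0) (4,4) (3,3) (0,1)
row 3: (0,3) (4,1) (3,0) (2,4) (1,2)
row 4: (4,4) (2,2) (0,1) (1,0) (3,3)
Orthogonality requires all 25 pairs distinct.
But the pair (0,3) repeats: cell (0,1) has L1 = 0, L2 = 3, and cell (3,0) has L1 = 0, L2 = 3.
A repeated pair means some other pair never occurs (only 15 distinct pairs out of 25), so the squares are not orthogonal.
Conclusion: NO.

NO


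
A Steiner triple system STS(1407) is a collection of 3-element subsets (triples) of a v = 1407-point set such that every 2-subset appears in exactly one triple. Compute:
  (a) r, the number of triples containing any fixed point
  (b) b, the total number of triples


An STS(v) is a 2-(v, 3, 1) BIBD: block size k = 3, λ = 1.
Replication: r(k − 1) = λ(v − 1) ⇒ r·2 = 1407 − 1 = 1406 ⇒ r = 703.
Block count: b = v(v − 1)/6 = 1407·1406/6 = 1978242/6 = 329707.
(Check via bk = vr: 329707·3 = 989121 = 1407·703 = 989121 ✓.)

r = 703, b = 329707.


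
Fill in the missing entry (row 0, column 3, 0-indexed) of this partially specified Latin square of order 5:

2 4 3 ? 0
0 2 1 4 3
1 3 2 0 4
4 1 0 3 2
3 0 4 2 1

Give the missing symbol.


Row 0 contains symbols [0, 2, 3, 4] — missing [1].
Column 3 contains symbols [0, 2, 3, 4] — missing [1].
The missing symbol must appear in both missing sets; intersection = [1].
Therefore the hidden value is 1.

Missing value = 1.


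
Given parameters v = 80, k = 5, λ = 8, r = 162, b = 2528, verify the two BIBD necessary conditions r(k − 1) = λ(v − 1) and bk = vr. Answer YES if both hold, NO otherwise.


Condition (i): r(k − 1) = 162·4 = 648; λ(v − 1) = 8·79 = 632. Match? NO.
Condition (ii): bk = 2528·5 = 12640; vr = 80·162 = 12960. Match? NO.
Both conditions hold? NO.

NO


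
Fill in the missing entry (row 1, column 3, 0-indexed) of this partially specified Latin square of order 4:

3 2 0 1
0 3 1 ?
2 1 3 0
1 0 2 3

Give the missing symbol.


Row 1 contains symbols [0, 1, 3] — missing [2].
Column 3 contains symbols [0, 1, 3] — missing [2].
The missing symbol must appear in both missing sets; intersection = [2].
Therefore the hidden value is 2.

Missing value = 2.


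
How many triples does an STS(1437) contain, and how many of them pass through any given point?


An STS(v) is a 2-(v, 3, 1) BIBD: block size k = 3, λ = 1.
Replication: r(k − 1) = λ(v − 1) ⇒ r·2 = 1437 − 1 = 1436 ⇒ r = 718.
Block count: b = v(v − 1)/6 = 1437·1436/6 = 2063532/6 = 343922.
(Check via bk = vr: 343922·3 = 1031766 = 1437·718 = 1031766 ✓.)

r = 718, b = 343922.


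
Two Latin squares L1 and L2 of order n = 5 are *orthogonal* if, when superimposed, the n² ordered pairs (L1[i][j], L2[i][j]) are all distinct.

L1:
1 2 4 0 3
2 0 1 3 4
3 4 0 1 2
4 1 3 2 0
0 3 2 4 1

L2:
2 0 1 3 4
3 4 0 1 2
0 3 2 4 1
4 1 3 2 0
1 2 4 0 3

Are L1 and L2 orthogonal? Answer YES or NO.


Form the n² = 25 superimposed pairs (L1[i][j], L2[i][j]), row by row (rows and columns indexed from 0):
row 0: (1,2) (2,0) (4,1) (0,3) (3,4)
row 1: (2,3) (0,4) (1,0) (3,1) (4,2)
row 2: (3,0) (4,3) (0,2) (1,4) (2,1)
row 3: (4,4) (1,1) (3,3) (2,2) (0,0)
row 4: (0,1) (3,2) (2,4) (4,0) (1,3)
Orthogonality requires all 25 pairs distinct.
Check by first coordinate: for each symbol s of L1, list the L2 entries in the n cells where L1 = s; they must all differ.
  L1 = 0: L2 entries (in reading order) 3, 4, 2, 0, 1 — all 5 distinct ✓
  L1 = 1: L2 entries (in reading order) 2, 0, 4, 1, 3 — all 5 distinct ✓
  L1 = 2: L2 entries (in reading order) 0, 3, 1, 2, 4 — all 5 distinct ✓
  L1 = 3: L2 entries (in reading order) 4, 1, 0, 3, 2 — all 5 distinct ✓
  L1 = 4: L2 entries (in reading order) 1, 2, 3, 4, 0 — all 5 distinct ✓
Every symbol of L1 meets every symbol of L2 exactly once, so all 25 pairs are distinct (25 of 25).
Conclusion: YES.

YES


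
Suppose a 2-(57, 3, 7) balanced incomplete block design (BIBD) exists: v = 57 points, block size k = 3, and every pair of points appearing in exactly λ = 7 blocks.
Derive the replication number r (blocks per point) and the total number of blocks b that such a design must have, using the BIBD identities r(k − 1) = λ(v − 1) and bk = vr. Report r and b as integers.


Any 2-(v, k, λ) BIBD satisfies two necessary conditions:
  (i)  Each point sits in r blocks, and counting incidences through any fixed point gives r(k − 1) = λ(v − 1), so r = λ(v − 1)/(k − 1).
  (ii) Total incidences bk = vr, so b = vr/k.
Step 1: r = λ(v − 1)/(k − 1) = 7·(57 − 1)/(3 − 1) = 7·56/2 = 392/2 = 196.
Step 2: b = vr/k = 57·196/3 = 11172/3 = 3724.
Check integrality: r = 196 ∈ Z ✓, b = 3724 ∈ Z ✓.
(These identities are necessary conditions: they determine r and b for any design with these parameters, but do not by themselves prove that one exists.)

r = 196, b = 3724.


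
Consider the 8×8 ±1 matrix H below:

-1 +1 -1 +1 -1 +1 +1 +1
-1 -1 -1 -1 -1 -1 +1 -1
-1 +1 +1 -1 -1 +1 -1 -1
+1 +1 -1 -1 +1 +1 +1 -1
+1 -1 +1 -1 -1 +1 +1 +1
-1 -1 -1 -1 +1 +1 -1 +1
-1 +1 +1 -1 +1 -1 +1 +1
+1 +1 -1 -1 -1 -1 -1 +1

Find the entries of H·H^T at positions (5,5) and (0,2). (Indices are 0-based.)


Row 0 of H: [-1, 1, -1, 1, -1, 1, 1, 1].
Row 2 of H: [-1, 1, 1, -1, -1, 1, -1, -1].
Row 5 of H: [-1, -1, -1, -1, 1, 1, -1, 1].
(H·H^T)[5][5] = Σ_j H[5][j]·H[5][j] = (-1)² + (-1)² + (-1)² + (-1)² + (1)² + (1)² + (-1)² + (1)² = 1 + 1 + 1 + 1 + 1 + 1 + 1 + 1 = 8.
(H·H^T)[0][2] = Σ_j H[0][j]·H[2][j] = (-1)·(-1) + (1)·(1) + (-1)·(1) + (1)·(-1) + (-1)·(-1) + (1)·(1) + (1)·(-1) + (1)·(-1) = 1 + 1 + -1 + -1 + 1 + 1 + -1 + -1 = 0.
So rows 0 and 2 are orthogonal; the diagonal entry equals n = 8.

(5,5) entry = 8; (0,2) entry = 0.


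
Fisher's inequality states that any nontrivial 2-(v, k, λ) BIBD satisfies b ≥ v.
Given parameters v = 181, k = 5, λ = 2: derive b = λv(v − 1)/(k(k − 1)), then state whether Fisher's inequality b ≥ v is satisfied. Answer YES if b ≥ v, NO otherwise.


r = λ(v − 1)/(k − 1) = 2·180/4 = 90.
b = vr/k = 181·90/5 = 3258.
Fisher's inequality: b ≥ v ⇔ 3258 ≥ 181? YES.

YES


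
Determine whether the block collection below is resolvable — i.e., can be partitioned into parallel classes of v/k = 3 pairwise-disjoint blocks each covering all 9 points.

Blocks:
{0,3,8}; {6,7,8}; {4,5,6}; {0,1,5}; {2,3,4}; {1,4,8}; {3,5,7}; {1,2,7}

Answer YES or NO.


v = 9, block size k = 3, number of blocks = 8.
For resolvability, blocks must partition into parallel classes of size v/k = 3.
Total blocks must therefore be a multiple of 3: 8 = 3·2 + 2 ⇒ not divisible ✗.
Resolvable? NO.

NO


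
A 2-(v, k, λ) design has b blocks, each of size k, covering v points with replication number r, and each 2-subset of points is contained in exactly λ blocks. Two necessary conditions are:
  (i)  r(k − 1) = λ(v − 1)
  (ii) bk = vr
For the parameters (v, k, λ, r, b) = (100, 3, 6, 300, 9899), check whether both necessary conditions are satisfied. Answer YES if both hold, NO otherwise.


Condition (i): r(k − 1) = 300·2 = 600; λ(v − 1) = 6·99 = 594. Match? NO.
Condition (ii): bk = 9899·3 = 29697; vr = 100·300 = 30000. Match? NO.
Both conditions hold? NO.

NO


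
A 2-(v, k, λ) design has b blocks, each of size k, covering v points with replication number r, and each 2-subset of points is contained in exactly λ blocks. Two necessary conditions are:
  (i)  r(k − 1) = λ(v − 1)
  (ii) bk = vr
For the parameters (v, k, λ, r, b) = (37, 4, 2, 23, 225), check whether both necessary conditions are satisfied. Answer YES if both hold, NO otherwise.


Condition (i): r(k − 1) = 23·3 = 69; λ(v − 1) = 2·36 = 72. Match? NO.
Condition (ii): bk = 225·4 = 900; vr = 37·23 = 851. Match? NO.
Both conditions hold? NO.

NO


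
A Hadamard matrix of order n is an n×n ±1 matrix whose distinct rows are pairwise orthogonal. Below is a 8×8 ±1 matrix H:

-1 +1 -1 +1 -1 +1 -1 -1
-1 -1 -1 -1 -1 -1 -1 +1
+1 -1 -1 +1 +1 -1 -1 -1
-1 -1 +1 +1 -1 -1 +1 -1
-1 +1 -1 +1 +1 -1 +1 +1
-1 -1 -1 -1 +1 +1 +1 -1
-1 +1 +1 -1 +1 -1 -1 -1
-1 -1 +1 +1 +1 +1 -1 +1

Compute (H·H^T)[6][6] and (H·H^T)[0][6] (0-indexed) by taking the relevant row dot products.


Row 0 of H: [-1, 1, -1, 1, -1, 1, -1, -1].
Row 6 of H: [-1, 1, 1, -1, 1, -1, -1, -1].
(H·H^T)[6][6] = Σ_j H[6][j]·H[6][j] = (-1)² + (1)² + (1)² + (-1)² + (1)² + (-1)² + (-1)² + (-1)² = 1 + 1 + 1 + 1 + 1 + 1 + 1 + 1 = 8.
(H·H^T)[0][6] = Σ_j H[0][j]·H[6][j] = (-1)·(-1) + (1)·(1) + (-1)·(1) + (1)·(-1) + (-1)·(1) + (1)·(-1) + (-1)·(-1) + (-1)·(-1) = 1 + 1 + -1 + -1 + -1 + -1 + 1 + 1 = 0.
So rows 0 and 6 are orthogonal; the diagonal entry equals n = 8.

(6,6) entry = 8; (0,6) entry = 0.


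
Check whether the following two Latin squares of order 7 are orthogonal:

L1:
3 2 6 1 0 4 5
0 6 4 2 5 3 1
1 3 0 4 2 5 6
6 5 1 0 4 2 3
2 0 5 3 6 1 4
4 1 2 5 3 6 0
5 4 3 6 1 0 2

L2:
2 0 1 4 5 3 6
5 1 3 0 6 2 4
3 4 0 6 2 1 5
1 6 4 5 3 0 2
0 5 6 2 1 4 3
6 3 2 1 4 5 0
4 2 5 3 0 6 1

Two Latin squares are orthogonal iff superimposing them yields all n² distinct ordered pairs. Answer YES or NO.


Form the n² = 49 superimposed pairs (L1[i][j], L2[i][j]), row by row (rows and columns indexed from 0):
row 0: (3,2) (2,0) (6,1) (1,4) (0,5) (4,3) (5,6)
row 1: (0,5) (6,1) (4,3) (2,0) (5,6) (3,2) (1,4)
row 2: (1,3) (3,4) (0,0) (4,6) (2,2) (5,1) (6,5)
row 3: (6,1) (5,6) (1,4) (0,5) (4,3) (2,0) (3,2)
row 4: (2,0) (0,5) (5,6) (3,2) (6,1) (1,4) (4,3)
row 5: (4,6) (1,3) (2,2) (5,1) (3,4) (6,5) (0,0)
row 6: (5,4) (4,2) (3,5) (6,3) (1,0) (0,6) (2,1)
Orthogonality requires all 49 pairs distinct.
But the pair (0,5) repeats: cell (0,4) has L1 = 0, L2 = 5, and cell (1,0) has L1 = 0, L2 = 5.
A repeated pair means some other pair never occurs (only 21 distinct pairs out of 49), so the squares are not orthogonal.
Conclusion: NO.

NO


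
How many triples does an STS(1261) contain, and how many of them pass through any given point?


An STS(v) is a 2-(v, 3, 1) BIBD: block size k = 3, λ = 1.
Replication: r(k − 1) = λ(v − 1) ⇒ r·2 = 1261 − 1 = 1260 ⇒ r = 630.
Block count: bk = vr ⇒ b·3 = 1261·630 = 794430 ⇒ b = 264810.
(Check via b = v(v − 1)/6 = 1261·1260/6 = 1588860/6 = 264810.)

r = 630, b = 264810.


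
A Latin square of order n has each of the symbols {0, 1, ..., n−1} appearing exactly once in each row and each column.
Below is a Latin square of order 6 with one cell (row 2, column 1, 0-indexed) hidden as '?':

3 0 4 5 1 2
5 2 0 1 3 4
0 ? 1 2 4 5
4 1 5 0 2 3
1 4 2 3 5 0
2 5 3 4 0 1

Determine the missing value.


Row 2 contains symbols [0, 1, 2, 4, 5] — missing [3].
Column 1 contains symbols [0, 1, 2, 4, 5] — missing [3].
The missing symbol must appear in both missing sets; intersection = [3].
Therefore the hidden value is 3.

Missing value = 3.


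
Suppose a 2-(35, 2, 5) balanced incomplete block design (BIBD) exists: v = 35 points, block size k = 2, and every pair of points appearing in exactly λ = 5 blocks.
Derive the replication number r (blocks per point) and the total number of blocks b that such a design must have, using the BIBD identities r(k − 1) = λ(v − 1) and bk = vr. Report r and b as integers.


Any 2-(v, k, λ) BIBD satisfies two necessary conditions:
  (i)  Each point sits in r blocks, and counting incidences through any fixed point gives r(k − 1) = λ(v − 1), so r = λ(v − 1)/(k − 1).
  (ii) Total incidences bk = vr, so b = vr/k.
Step 1: r = λ(v − 1)/(k − 1) = 5·(35 − 1)/(2 − 1) = 5·34/1 = 170/1 = 170.
Step 2: b = vr/k = 35·170/2 = 5950/2 = 2975.
Check integrality: r = 170 ∈ Z ✓, b = 2975 ∈ Z ✓.
(These identities are necessary conditions: they determine r and b for any design with these parameters, but do not by themselves prove that one exists.)

r = 170, b = 2975.


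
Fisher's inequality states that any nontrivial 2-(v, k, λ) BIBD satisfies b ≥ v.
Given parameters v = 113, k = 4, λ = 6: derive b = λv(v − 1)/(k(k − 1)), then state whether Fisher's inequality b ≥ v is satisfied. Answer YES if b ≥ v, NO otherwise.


b = λv(v − 1)/(k(k − 1)) = 6·113·112/(4·3) = 75936/12 = 6328.
Compare with v = 113: b ≥ v, so Fisher's inequality holds.

YES


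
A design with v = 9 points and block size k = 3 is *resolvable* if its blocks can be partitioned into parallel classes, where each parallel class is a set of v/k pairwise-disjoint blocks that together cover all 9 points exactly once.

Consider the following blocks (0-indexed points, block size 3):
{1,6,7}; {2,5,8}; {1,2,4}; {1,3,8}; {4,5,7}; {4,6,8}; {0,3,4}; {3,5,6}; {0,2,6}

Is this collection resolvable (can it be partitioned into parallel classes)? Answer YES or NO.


v = 9, block size k = 3, number of blocks = 9.
For resolvability, blocks must partition into parallel classes of size v/k = 3.
Total blocks must therefore be a multiple of 3: 9 = 3·3 + 0 ⇒ divisible ✓.
Consider block {1,2,4}. The only other block(s) in the collection disjoint from it are {3,5,6} — just 1 block(s). Any parallel class containing {1,2,4} would need 2 other blocks each disjoint from it, so no parallel class of size 3 can contain {1,2,4}.
Since every block must belong to some parallel class in a resolution, the collection cannot be partitioned into parallel classes.
Resolvable? NO.

NO


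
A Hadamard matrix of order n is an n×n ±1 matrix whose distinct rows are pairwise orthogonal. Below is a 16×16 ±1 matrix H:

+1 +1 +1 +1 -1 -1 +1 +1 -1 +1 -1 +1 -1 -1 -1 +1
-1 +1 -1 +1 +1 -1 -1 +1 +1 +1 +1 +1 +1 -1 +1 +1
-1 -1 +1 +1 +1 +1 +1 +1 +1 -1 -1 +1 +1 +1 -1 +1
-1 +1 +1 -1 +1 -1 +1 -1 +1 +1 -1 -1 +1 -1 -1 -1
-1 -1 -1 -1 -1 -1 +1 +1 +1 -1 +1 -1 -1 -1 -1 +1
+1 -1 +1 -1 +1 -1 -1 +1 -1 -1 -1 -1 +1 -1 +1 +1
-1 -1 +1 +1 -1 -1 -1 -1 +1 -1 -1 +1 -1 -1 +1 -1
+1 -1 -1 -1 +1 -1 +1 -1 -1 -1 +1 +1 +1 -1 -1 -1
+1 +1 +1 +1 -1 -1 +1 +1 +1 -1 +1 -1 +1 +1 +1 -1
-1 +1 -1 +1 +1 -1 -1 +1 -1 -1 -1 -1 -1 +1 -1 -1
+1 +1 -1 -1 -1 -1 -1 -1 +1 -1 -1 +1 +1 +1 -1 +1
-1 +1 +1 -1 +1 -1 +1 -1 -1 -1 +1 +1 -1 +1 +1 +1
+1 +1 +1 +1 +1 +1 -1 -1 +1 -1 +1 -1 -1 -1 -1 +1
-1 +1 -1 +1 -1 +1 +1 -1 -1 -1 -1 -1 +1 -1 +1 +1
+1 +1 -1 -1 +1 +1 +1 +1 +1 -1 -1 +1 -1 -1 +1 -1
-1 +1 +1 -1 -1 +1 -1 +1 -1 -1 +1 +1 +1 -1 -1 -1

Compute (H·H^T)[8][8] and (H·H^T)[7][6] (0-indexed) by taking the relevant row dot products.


Row 6 of H: [-1, -1, 1, 1, -1, -1, -1, -1, 1, -1, -1, 1, -1, -1, 1, -1].
Row 7 of H: [1, -1, -1, -1, 1, -1, 1, -1, -1, -1, 1, 1, 1, -1, -1, -1].
Row 8 of H: [1, 1, 1, 1, -1, -1, 1, 1, 1, -1, 1, -1, 1, 1, 1, -1].
(H·H^T)[8][8] = Σ_j H[8][j]·H[8][j] = (1)² + (1)² + (1)² + (1)² + (-1)² + (-1)² + (1)² + (1)² + (1)² + (-1)² + (1)² + (-1)² + (1)² + (1)² + (1)² + (-1)² = 1 + 1 + 1 + 1 + 1 + 1 + 1 + 1 + 1 + 1 + 1 + 1 + 1 + 1 + 1 + 1 = 16.
(H·H^T)[7][6] = Σ_j H[7][j]·H[6][j] = (1)·(-1) + (-1)·(-1) + (-1)·(1) + (-1)·(1) + (1)·(-1) + (-1)·(-1) + (1)·(-1) + (-1)·(-1) + (-1)·(1) + (-1)·(-1) + (1)·(-1) + (1)·(1) + (1)·(-1) + (-1)·(-1) + (-1)·(1) + (-1)·(-1) = -1 + 1 + -1 + -1 + -1 + 1 + -1 + 1 + -1 + 1 + -1 + 1 + -1 + 1 + -1 + 1 = -2.
Rows 7 and 6 are not orthogonal (dot product = -2 ≠ 0), so H is not a Hadamard matrix.

(8,8) entry = 16; (7,6) entry = -2.


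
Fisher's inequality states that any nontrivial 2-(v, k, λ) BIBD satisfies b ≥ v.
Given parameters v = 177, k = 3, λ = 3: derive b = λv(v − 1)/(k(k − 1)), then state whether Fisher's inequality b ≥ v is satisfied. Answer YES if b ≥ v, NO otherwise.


r = λ(v − 1)/(k − 1) = 3·176/2 = 264.
b = vr/k = 177·264/3 = 15576.
Fisher's inequality: b ≥ v ⇔ 15576 ≥ 177? YES.

YES


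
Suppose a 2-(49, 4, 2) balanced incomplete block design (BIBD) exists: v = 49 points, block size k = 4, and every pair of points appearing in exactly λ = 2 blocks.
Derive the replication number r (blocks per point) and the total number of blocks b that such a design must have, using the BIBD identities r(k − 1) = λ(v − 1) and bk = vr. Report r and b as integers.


Any 2-(v, k, λ) BIBD satisfies two necessary conditions:
  (i)  Each point sits in r blocks, and counting incidences through any fixed point gives r(k − 1) = λ(v − 1), so r = λ(v − 1)/(k − 1).
  (ii) Total incidences bk = vr, so b = vr/k.
Step 1: r = λ(v − 1)/(k − 1) = 2·(49 − 1)/(4 − 1) = 2·48/3 = 96/3 = 32.
Step 2: b = vr/k = 49·32/4 = 1568/4 = 392.
Check integrality: r = 32 ∈ Z ✓, b = 392 ∈ Z ✓.
(These identities are necessary conditions: they determine r and b for any design with these parameters, but do not by themselves prove that one exists.)

r = 32, b = 392.


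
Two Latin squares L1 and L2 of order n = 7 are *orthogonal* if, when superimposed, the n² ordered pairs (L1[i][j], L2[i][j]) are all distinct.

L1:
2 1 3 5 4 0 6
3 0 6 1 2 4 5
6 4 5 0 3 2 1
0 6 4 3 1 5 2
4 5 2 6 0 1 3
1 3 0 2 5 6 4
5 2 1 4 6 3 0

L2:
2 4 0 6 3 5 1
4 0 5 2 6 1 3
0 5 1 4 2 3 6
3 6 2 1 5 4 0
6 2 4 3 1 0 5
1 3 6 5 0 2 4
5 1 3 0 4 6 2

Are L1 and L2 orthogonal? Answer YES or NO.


Form the n² = 49 superimposed pairs (L1[i][j], L2[i][j]), row by row (rows and columns indexed from 0):
row 0: (2,2) (1,4) (3,0) (5,6) (4,3) (0,5) (6,1)
row 1: (3,4) (0,0) (6,5) (1,2) (2,6) (4,1) (5,3)
row 2: (6,0) (4,5) (5,1) (0,4) (3,2) (2,3) (1,6)
row 3: (0,3) (6,6) (4,2) (3,1) (1,5) (5,4) (2,0)
row 4: (4,6) (5,2) (2,4) (6,3) (0,1) (1,0) (3,5)
row 5: (1,1) (3,3) (0,6) (2,5) (5,0) (6,2) (4,4)
row 6: (5,5) (2,1) (1,3) (4,0) (6,4) (3,6) (0,2)
Orthogonality requires all 49 pairs distinct.
Check by first coordinate: for each symbol s of L1, list the L2 entries in the n cells where L1 = s; they must all differ.
  L1 = 0: L2 entries (in reading order) 5, 0, 4, 3, 1, 6, 2 — all 7 distinct ✓
  L1 = 1: L2 entries (in reading order) 4, 2, 6, 5, 0, 1, 3 — all 7 distinct ✓
  L1 = 2: L2 entries (in reading order) 2, 6, 3, 0, 4, 5, 1 — all 7 distinct ✓
  L1 = 3: L2 entries (in reading order) 0, 4, 2, 1, 5, 3, 6 — all 7 distinct ✓
  L1 = 4: L2 entries (in reading order) 3, 1, 5, 2, 6, 4, 0 — all 7 distinct ✓
  L1 = 5: L2 entries (in reading order) 6, 3, 1, 4, 2, 0, 5 — all 7 distinct ✓
  L1 = 6: L2 entries (in reading order) 1, 5, 0, 6, 3, 2, 4 — all 7 distinct ✓
Every symbol of L1 meets every symbol of L2 exactly once, so all 49 pairs are distinct (49 of 49).
Conclusion: YES.

YES


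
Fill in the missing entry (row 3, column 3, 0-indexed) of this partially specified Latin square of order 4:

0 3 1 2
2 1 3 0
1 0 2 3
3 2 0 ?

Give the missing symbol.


Row 3 contains symbols [0, 2, 3] — missing [1].
Column 3 contains symbols [0, 2, 3] — missing [1].
The missing symbol must appear in both missing sets; intersection = [1].
Therefore the hidden value is 1.

Missing value = 1.


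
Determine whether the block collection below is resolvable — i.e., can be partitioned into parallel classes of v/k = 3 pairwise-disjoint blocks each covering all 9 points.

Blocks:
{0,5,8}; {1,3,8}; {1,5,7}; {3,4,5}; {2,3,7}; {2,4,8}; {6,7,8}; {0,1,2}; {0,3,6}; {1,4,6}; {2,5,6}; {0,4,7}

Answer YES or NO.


v = 9, block size k = 3, number of blocks = 12.
For resolvability, blocks must partition into parallel classes of size v/k = 3.
Total blocks must therefore be a multiple of 3: 12 = 3·4 + 0 ⇒ divisible ✓.
Greedy packing gives 4 candidate class(es). Each should be a full parallel class (size 3, covers all 9 points).
  Class 1 (3 blocks): {0,5,8}; {2,3,7}; {1,4,6}. Points covered: [0, 1, 2, 3, 4, 5, 6, 7, 8].
  Class 2 (3 blocks): {1,3,8}; {2,5,6}; {0,4,7}. Points covered: [0, 1, 2, 3, 4, 5, 6, 7, 8].
  Class 3 (3 blocks): {1,5,7}; {2,4,8}; {0,3,6}. Points covered: [0, 1, 2, 3, 4, 5, 6, 7, 8].
  Class 4 (3 blocks): {3,4,5}; {6,7,8}; {0,1,2}. Points covered: [0, 1, 2, 3, 4, 5, 6, 7, 8].
All classes full (size 3)? YES. All classes cover every point? YES.
Resolvable? YES.

YES


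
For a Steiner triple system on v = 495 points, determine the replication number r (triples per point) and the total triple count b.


An STS(v) is a 2-(v, 3, 1) BIBD: block size k = 3, λ = 1.
Replication: r(k − 1) = λ(v − 1) ⇒ r·2 = 495 − 1 = 494 ⇒ r = 247.
Block count: bk = vr ⇒ b·3 = 495·247 = 122265 ⇒ b = 40755.

r = 247, b = 40755.


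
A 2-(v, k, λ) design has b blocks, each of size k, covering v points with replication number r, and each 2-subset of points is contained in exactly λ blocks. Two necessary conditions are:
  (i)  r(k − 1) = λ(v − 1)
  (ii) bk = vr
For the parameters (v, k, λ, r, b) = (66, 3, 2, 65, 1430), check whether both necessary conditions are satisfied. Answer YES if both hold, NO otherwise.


Condition (i): r(k − 1) = 65·2 = 130; λ(v − 1) = 2·65 = 130. Match? YES.
Condition (ii): bk = 1430·3 = 4290; vr = 66·65 = 4290. Match? YES.
Both conditions hold? YES.

YES


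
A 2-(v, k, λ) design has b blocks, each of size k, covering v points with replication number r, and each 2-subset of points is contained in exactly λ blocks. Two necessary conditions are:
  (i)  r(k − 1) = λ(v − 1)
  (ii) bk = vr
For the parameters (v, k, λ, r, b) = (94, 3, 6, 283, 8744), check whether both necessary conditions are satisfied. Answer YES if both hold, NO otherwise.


Condition (i): r(k − 1) = 283·2 = 566; λ(v − 1) = 6·93 = 558. Match? NO.
Condition (ii): bk = 8744·3 = 26232; vr = 94·283 = 26602. Match? NO.
Both conditions hold? NO.

NO


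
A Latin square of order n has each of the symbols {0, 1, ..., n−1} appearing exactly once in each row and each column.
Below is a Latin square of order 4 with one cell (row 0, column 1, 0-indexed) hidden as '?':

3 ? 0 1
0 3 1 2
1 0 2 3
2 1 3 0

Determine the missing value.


Row 0 contains symbols [0, 1, 3] — missing [2].
Column 1 contains symbols [0, 1, 3] — missing [2].
The missing symbol must appear in both missing sets; intersection = [2].
Therefore the hidden value is 2.

Missing value = 2.


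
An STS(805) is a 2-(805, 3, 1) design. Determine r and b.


An STS(v) is a 2-(v, 3, 1) BIBD: block size k = 3, λ = 1.
Replication: r(k − 1) = λ(v − 1) ⇒ r·2 = 805 − 1 = 804 ⇒ r = 402.
Block count: b = v(v − 1)/6 = 805·804/6 = 647220/6 = 107870.
(Check via bk = vr: 107870·3 = 323610 = 805·402 = 323610 ✓.)

r = 402, b = 107870.


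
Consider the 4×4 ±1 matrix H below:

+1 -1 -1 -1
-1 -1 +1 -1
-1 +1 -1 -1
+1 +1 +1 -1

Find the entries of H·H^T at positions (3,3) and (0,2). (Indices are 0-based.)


Row 0 of H: [1, -1, -1, -1].
Row 2 of H: [-1, 1, -1, -1].
Row 3 of H: [1, 1, 1, -1].
(H·H^T)[3][3] = Σ_j H[3][j]·H[3][j] = (1)² + (1)² + (1)² + (-1)² = 1 + 1 + 1 + 1 = 4.
(H·H^T)[0][2] = Σ_j H[0][j]·H[2][j] = (1)·(-1) + (-1)·(1) + (-1)·(-1) + (-1)·(-1) = -1 + -1 + 1 + 1 = 0.
So rows 0 and 2 are orthogonal; the diagonal entry equals n = 4.

(3,3) entry = 4; (0,2) entry = 0.


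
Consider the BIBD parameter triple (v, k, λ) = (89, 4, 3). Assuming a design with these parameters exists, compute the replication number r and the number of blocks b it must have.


Any 2-(v, k, λ) BIBD satisfies two necessary conditions:
  (i)  Each point sits in r blocks, and counting incidences through any fixed point gives r(k − 1) = λ(v − 1), so r = λ(v − 1)/(k − 1).
  (ii) Total incidences bk = vr, so b = vr/k.
Step 1: r = λ(v − 1)/(k − 1) = 3·(89 − 1)/(4 − 1) = 3·88/3 = 264/3 = 88.
Step 2: b = vr/k = 89·88/4 = 7832/4 = 1958.
Check integrality: r = 88 ∈ Z ✓, b = 1958 ∈ Z ✓.
(These identities are necessary conditions: they determine r and b for any design with these parameters, but do not by themselves prove that one exists.)

r = 88, b = 1958.


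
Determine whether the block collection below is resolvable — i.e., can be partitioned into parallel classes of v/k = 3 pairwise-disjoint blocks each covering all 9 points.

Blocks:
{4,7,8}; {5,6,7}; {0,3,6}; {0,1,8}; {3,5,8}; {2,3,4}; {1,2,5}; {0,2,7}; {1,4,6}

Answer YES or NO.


v = 9, block size k = 3, number of blocks = 9.
For resolvability, blocks must partition into parallel classes of size v/k = 3.
Total blocks must therefore be a multiple of 3: 9 = 3·3 + 0 ⇒ divisible ✓.
Greedy packing gives 3 candidate class(es). Each should be a full parallel class (size 3, covers all 9 points).
  Class 1 (3 blocks): {4,7,8}; {0,3,6}; {1,2,5}. Points covered: [0, 1, 2, 3, 4, 5, 6, 7, 8].
  Class 2 (3 blocks): {5,6,7}; {0,1,8}; {2,3,4}. Points covered: [0, 1, 2, 3, 4, 5, 6, 7, 8].
  Class 3 (3 blocks): {3,5,8}; {0,2,7}; {1,4,6}. Points covered: [0, 1, 2, 3, 4, 5, 6, 7, 8].
All classes full (size 3)? YES. All classes cover every point? YES.
Resolvable? YES.

YES


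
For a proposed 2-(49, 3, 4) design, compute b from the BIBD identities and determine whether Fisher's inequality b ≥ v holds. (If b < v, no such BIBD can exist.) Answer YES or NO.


b = λv(v − 1)/(k(k − 1)) = 4·49·48/(3·2) = 9408/6 = 1568.
Compare with v = 49: b ≥ v, so Fisher's inequality holds.

YES


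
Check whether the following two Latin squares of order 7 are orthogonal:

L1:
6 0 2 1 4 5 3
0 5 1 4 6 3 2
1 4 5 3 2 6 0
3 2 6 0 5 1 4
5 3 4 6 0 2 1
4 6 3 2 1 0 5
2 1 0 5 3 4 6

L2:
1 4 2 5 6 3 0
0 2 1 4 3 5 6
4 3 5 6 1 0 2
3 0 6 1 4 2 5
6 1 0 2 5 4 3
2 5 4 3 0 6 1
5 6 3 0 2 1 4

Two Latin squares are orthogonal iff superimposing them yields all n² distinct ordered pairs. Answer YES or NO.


Form the n² = 49 superimposed pairs (L1[i][j], L2[i][j]), row by row (rows and columns indexed from 0):
row 0: (6,1) (0,4) (2,2) (1,5) (4,6) (5,3) (3,0)
row 1: (0,0) (5,2) (1,1) (4,4) (6,3) (3,5) (2,6)
row 2: (1,4) (4,3) (5,5) (3,6) (2,1) (6,0) (0,2)
row 3: (3,3) (2,0) (6,6) (0,1) (5,4) (1,2) (4,5)
row 4: (5,6) (3,1) (4,0) (6,2) (0,5) (2,4) (1,3)
row 5: (4,2) (6,5) (3,4) (2,3) (1,0) (0,6) (5,1)
row 6: (2,5) (1,6) (0,3) (5,0) (3,2) (4,1) (6,4)
Orthogonality requires all 49 pairs distinct.
Check by first coordinate: for each symbol s of L1, list the L2 entries in the n cells where L1 = s; they must all differ.
  L1 = 0: L2 entries (in reading order) 4, 0, 2, 1, 5, 6, 3 — all 7 distinct ✓
  L1 = 1: L2 entries (in reading order) 5, 1, 4, 2, 3, 0, 6 — all 7 distinct ✓
  L1 = 2: L2 entries (in reading order) 2, 6, 1, 0, 4, 3, 5 — all 7 distinct ✓
  L1 = 3: L2 entries (in reading order) 0, 5, 6, 3, 1, 4, 2 — all 7 distinct ✓
  L1 = 4: L2 entries (in reading order) 6, 4, 3, 5, 0, 2, 1 — all 7 distinct ✓
  L1 = 5: L2 entries (in reading order) 3, 2, 5, 4, 6, 1, 0 — all 7 distinct ✓
  L1 = 6: L2 entries (in reading order) 1, 3, 0, 6, 2, 5, 4 — all 7 distinct ✓
Every symbol of L1 meets every symbol of L2 exactly once, so all 49 pairs are distinct (49 of 49).
Conclusion: YES.

YES
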